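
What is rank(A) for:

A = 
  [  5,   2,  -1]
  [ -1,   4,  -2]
rank(A) = 2

Row reduce:
R2 → R2 + (1/5)·R1
REF = 
  [    5,     2,    -1]
  [    0,  22/5, -11/5]
Pivot columns: 1, 2 → 2 pivots.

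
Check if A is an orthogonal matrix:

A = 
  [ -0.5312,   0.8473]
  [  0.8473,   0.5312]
Yes

AᵀA = 
  [  1.0001,   0]
  [  0,   1.0001]
≈ I (equal to I up to the 4-dp rounding of the entries)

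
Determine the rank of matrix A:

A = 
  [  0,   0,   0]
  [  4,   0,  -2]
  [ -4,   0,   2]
rank(A) = 1

Row reduce:
Swap R1 ↔ R2
R3 → R3 + (1)·R1
REF = 
  [  4,   0,  -2]
  [  0,   0,   0]
  [  0,   0,   0]
Pivot columns: 1 → 1 pivot.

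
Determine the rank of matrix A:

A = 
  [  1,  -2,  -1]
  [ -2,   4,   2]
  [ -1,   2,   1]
rank(A) = 1

Row reduce:
R2 → R2 + (2)·R1
R3 → R3 + (1)·R1
REF = 
  [  1,  -2,  -1]
  [  0,   0,   0]
  [  0,   0,   0]
Pivot columns: 1 → 1 pivot.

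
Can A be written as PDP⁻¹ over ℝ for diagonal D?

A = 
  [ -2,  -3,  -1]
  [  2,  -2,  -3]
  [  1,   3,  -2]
No

Characteristic polynomial: det(λI - A) = λ³ + 6λ² + 28λ + 37
By the rational root theorem any rational root is an integer dividing 37; none of those is a root, so p(λ) has no rational roots and hence (being an irreducible cubic) no repeated roots.
Discriminant of the cubic: Δ = -16627
Δ < 0 ⇒ one real eigenvalue and a complex-conjugate pair: λ ≈ -2.094 + 4.003i, -2.094 - 4.003i, -1.813
Has complex eigenvalues (not diagonalizable over ℝ).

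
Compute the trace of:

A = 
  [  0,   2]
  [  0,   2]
2

tr(A) = 0 + 2 = 2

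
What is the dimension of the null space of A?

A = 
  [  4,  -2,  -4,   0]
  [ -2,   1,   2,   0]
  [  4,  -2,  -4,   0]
nullity(A) = 3

Row reduce:
R2 → R2 + (1/2)·R1
R3 → R3 - (1)·R1
REF = 
  [  4,  -2,  -4,   0]
  [  0,   0,   0,   0]
  [  0,   0,   0,   0]
Pivot columns: 1 → 1 pivot.
rank(A) = 1, so nullity(A) = 4 - 1 = 3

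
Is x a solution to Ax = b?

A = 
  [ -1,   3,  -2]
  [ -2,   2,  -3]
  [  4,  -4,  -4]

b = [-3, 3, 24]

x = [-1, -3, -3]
No

Ax = [-2, 5, 20] ≠ b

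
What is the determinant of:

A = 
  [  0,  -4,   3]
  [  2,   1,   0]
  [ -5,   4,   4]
71

Cofactor expansion along row 1:
det(A) = (0)·((1)(4) - (0)(4)) - (-4)·((2)(4) - (0)(-5)) + (3)·((2)(4) - (1)(-5))
  = (0)(4) - (-4)(8) + (3)(13)
  = 71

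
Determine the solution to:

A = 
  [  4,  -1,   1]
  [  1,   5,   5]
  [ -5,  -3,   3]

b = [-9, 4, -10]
x = [-1, 3, -2]

Row reduce the augmented matrix [A|b]:
R2 → R2 - (1/4)·R1
R3 → R3 + (5/4)·R1
R3 → R3 + (17/21)·R2
REF = 
  [      4,      -1,       1,      -9]
  [      0,    21/4,    19/4,    25/4]
  [      0,       0,  170/21, -340/21]

Back-substitution:
x₃ = (-340/21) / (170/21) = -2
x₂ = (25/4 - (19/4)(-2)) / (21/4) = 3
x₁ = (-9 - (-1)(3) - (1)(-2)) / 4 = -1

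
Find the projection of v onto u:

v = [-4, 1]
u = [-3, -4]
proj_u(v) = [-24/25, -32/25]

v·u = (-4)(-3) + (1)(-4) = 8
u·u = (-3)² + (-4)² = 25
proj_u(v) = (v·u / u·u) × u = (8/25) × u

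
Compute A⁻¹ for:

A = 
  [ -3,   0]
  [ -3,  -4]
det(A) = (-3)(-4) - (0)(-3) = 12
For a 2×2 matrix, A⁻¹ = (1/det(A)) · [[d, -b], [-c, a]]
    = (1/12) · [[-4, 0], [3, -3]]

A⁻¹ = 
  [-1/3,    0]
  [ 1/4, -1/4]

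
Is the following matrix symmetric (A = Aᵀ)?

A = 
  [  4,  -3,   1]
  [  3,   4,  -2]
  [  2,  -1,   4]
No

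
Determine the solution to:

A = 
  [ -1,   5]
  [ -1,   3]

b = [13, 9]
x = [-3, 2]

Row reduce the augmented matrix [A|b]:
R2 → R2 - (1)·R1
REF = 
  [ -1,   5,  13]
  [  0,  -2,  -4]

Back-substitution:
x₂ = (-4) / (-2) = 2
x₁ = (13 - (5)(2)) / (-1) = -3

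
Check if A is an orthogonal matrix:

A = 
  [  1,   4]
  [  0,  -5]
No

AᵀA = 
  [  1,   4]
  [  4,  41]
≠ I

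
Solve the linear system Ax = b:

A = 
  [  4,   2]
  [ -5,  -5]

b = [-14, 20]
x = [-3, -1]

Row reduce the augmented matrix [A|b]:
R2 → R2 + (5/4)·R1
REF = 
  [   4,    2,  -14]
  [   0, -5/2,  5/2]

Back-substitution:
x₂ = (5/2) / (-5/2) = -1
x₁ = (-14 - (2)(-1)) / 4 = -3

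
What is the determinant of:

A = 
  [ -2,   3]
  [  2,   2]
-10

For a 2×2 matrix, det = ad - bc = (-2)(2) - (3)(2) = -10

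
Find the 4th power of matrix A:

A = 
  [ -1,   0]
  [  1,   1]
A^4 = 
  [  1,   0]
  [  0,   1]

A² = A·A:
A²[1,1] = (-1)(-1) + (0)(1) = 1
A²[1,2] = (-1)(0) + (0)(1) = 0
A²[2,1] = (1)(-1) + (1)(1) = 0
A²[2,2] = (1)(0) + (1)(1) = 1
A² = 
  [  1,   0]
  [  0,   1]

A^3 = A^2·A:
A^3[1,1] = (1)(-1) + (0)(1) = -1
A^3[1,2] = (1)(0) + (0)(1) = 0
A^3[2,1] = (0)(-1) + (1)(1) = 1
A^3[2,2] = (0)(0) + (1)(1) = 1
A^3 = 
  [ -1,   0]
  [  1,   1]

A^4 = A^3·A:
A^4[1,1] = (-1)(-1) + (0)(1) = 1
A^4[1,2] = (-1)(0) + (0)(1) = 0
A^4[2,1] = (1)(-1) + (1)(1) = 0
A^4[2,2] = (1)(0) + (1)(1) = 1
A^4 = 
  [  1,   0]
  [  0,   1]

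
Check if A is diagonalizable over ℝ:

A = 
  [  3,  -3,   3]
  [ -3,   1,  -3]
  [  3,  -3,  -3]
Yes

Characteristic polynomial: det(λI - A) = λ³ - λ² - 36λ - 36
By the rational root theorem any rational root is an integer dividing 36; none of those is a root, so p(λ) has no rational roots and hence (being an irreducible cubic) no repeated roots.
Discriminant of the cubic: Δ = 129456
Δ > 0 ⇒ three distinct real eigenvalues: λ ≈ -4.872, -1.065, 6.937
Three distinct real eigenvalues, so A has 3 independent eigenvectors.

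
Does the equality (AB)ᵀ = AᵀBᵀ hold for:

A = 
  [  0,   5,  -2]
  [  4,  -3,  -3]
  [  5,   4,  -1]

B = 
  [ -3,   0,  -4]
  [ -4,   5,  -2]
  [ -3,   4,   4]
No

(AB)ᵀ = 
  [-14,   9, -28]
  [ 17, -27,  16]
  [-18, -22, -32]

AᵀBᵀ = 
  [-20,  10,  36]
  [-31, -43, -11]
  [ 10,  -5, -10]

The two matrices differ, so (AB)ᵀ ≠ AᵀBᵀ in general. The correct identity is (AB)ᵀ = BᵀAᵀ.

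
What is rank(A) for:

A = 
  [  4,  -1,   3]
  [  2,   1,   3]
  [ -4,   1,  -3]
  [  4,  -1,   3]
rank(A) = 2

Row reduce:
R2 → R2 - (1/2)·R1
R3 → R3 + (1)·R1
R4 → R4 - (1)·R1
REF = 
  [  4,  -1,   3]
  [  0, 3/2, 3/2]
  [  0,   0,   0]
  [  0,   0,   0]
Pivot columns: 1, 2 → 2 pivots.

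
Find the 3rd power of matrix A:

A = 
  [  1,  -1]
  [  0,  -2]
A^3 = 
  [  1,  -3]
  [  0,  -8]

A² = A·A:
A²[1,1] = (1)(1) + (-1)(0) = 1
A²[1,2] = (1)(-1) + (-1)(-2) = 1
A²[2,1] = (0)(1) + (-2)(0) = 0
A²[2,2] = (0)(-1) + (-2)(-2) = 4
A² = 
  [  1,   1]
  [  0,   4]

A^3 = A^2·A:
A^3[1,1] = (1)(1) + (1)(0) = 1
A^3[1,2] = (1)(-1) + (1)(-2) = -3
A^3[2,1] = (0)(1) + (4)(0) = 0
A^3[2,2] = (0)(-1) + (4)(-2) = -8
A^3 = 
  [  1,  -3]
  [  0,  -8]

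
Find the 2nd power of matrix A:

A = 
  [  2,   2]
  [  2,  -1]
A² = A·A:
A²[1,1] = (2)(2) + (2)(2) = 8
A²[1,2] = (2)(2) + (2)(-1) = 2
A²[2,1] = (2)(2) + (-1)(2) = 2
A²[2,2] = (2)(2) + (-1)(-1) = 5
A² = 
  [  8,   2]
  [  2,   5]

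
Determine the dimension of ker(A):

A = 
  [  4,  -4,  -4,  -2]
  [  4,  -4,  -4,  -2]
nullity(A) = 3

Row reduce:
R2 → R2 - (1)·R1
REF = 
  [  4,  -4,  -4,  -2]
  [  0,   0,   0,   0]
Pivot columns: 1 → 1 pivot.
rank(A) = 1, so nullity(A) = 4 - 1 = 3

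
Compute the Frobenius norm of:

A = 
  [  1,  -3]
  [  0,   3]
||A||_F = 4.359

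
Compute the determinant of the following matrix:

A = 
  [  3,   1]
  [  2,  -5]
For a 2×2 matrix, det = ad - bc = (3)(-5) - (1)(2) = -17

det(A) = -17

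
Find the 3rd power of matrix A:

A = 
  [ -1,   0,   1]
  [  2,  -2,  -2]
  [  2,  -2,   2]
A² = A·A:
A²[1,1] = (-1)(-1) + (0)(2) + (1)(2) = 3
A²[1,2] = (-1)(0) + (0)(-2) + (1)(-2) = -2
A²[1,3] = (-1)(1) + (0)(-2) + (1)(2) = 1
A²[2,1] = (2)(-1) + (-2)(2) + (-2)(2) = -10
A²[2,2] = (2)(0) + (-2)(-2) + (-2)(-2) = 8
A²[2,3] = (2)(1) + (-2)(-2) + (-2)(2) = 2
A²[3,1] = (2)(-1) + (-2)(2) + (2)(2) = -2
A²[3,2] = (2)(0) + (-2)(-2) + (2)(-2) = 0
A²[3,3] = (2)(1) + (-2)(-2) + (2)(2) = 10
A² = 
  [  3,  -2,   1]
  [-10,   8,   2]
  [ -2,   0,  10]

A^3 = A^2·A:
A^3[1,1] = (3)(-1) + (-2)(2) + (1)(2) = -5
A^3[1,2] = (3)(0) + (-2)(-2) + (1)(-2) = 2
A^3[1,3] = (3)(1) + (-2)(-2) + (1)(2) = 9
A^3[2,1] = (-10)(-1) + (8)(2) + (2)(2) = 30
A^3[2,2] = (-10)(0) + (8)(-2) + (2)(-2) = -20
A^3[2,3] = (-10)(1) + (8)(-2) + (2)(2) = -22
A^3[3,1] = (-2)(-1) + (0)(2) + (10)(2) = 22
A^3[3,2] = (-2)(0) + (0)(-2) + (10)(-2) = -20
A^3[3,3] = (-2)(1) + (0)(-2) + (10)(2) = 18
A^3 = 
  [ -5,   2,   9]
  [ 30, -20, -22]
  [ 22, -20,  18]

Therefore
A^3 = 
  [ -5,   2,   9]
  [ 30, -20, -22]
  [ 22, -20,  18]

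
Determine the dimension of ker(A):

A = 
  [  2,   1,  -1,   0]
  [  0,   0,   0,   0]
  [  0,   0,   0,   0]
nullity(A) = 3

Row reduce:
(no row operations needed)
REF = 
  [  2,   1,  -1,   0]
  [  0,   0,   0,   0]
  [  0,   0,   0,   0]
Pivot columns: 1 → 1 pivot.
rank(A) = 1, so nullity(A) = 4 - 1 = 3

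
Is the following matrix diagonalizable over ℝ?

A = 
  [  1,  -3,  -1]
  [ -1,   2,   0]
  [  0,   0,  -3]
Yes

Characteristic polynomial: det(λI - A) = λ³ - 10λ - 3
Testing integer divisors of the constant term: p(-3) = 0, so (λ + 3) is a factor:
p(λ) = (λ + 3)(λ² - 3λ - 1)
λ² - 3λ - 1 = 0  ⇒  λ = (3 ± √((-3)² - 4·(-1)))/2 = (3 ± √(13))/2
  = (3 + √13)/2,  (3 - √13)/2
Eigenvalues: -3, (3 + √13)/2, (3 - √13)/2  (≈ -3, 3.303, -0.3028)
The two irrational eigenvalues are distinct (simple), so each has alg. mult. = geom. mult. = 1.
λ=-3: alg. mult. = 1, geom. mult. = 3 - rank(A - (-3)I) = 3 - 2 = 1
Sum of geometric multiplicities equals n, so A has n independent eigenvectors.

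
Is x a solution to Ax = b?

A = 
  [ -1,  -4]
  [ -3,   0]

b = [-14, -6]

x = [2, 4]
No

Ax = [-18, -6] ≠ b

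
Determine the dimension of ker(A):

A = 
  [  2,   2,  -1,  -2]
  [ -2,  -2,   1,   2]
nullity(A) = 3

Row reduce:
R2 → R2 + (1)·R1
REF = 
  [  2,   2,  -1,  -2]
  [  0,   0,   0,   0]
Pivot columns: 1 → 1 pivot.
rank(A) = 1, so nullity(A) = 4 - 1 = 3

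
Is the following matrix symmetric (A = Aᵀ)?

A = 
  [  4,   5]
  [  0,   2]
No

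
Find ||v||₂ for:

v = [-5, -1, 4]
6.481

||v||₂ = √((-5)² + (-1)² + (4)²) = √42 = 6.481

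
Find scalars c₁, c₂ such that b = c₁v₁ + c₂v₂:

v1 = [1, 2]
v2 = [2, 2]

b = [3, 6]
c1 = 3, c2 = 0

b = 3·v1 + 0·v2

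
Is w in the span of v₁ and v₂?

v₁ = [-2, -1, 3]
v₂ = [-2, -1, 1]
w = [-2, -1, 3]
Yes

Form the augmented matrix and row-reduce:
[v₁|v₂|w] = 
  [ -2,  -2,  -2]
  [ -1,  -1,  -1]
  [  3,   1,   3]
R2 → R2 - (1/2)·R1
R3 → R3 + (3/2)·R1
Swap R2 ↔ R3
REF = 
  [ -2,  -2,  -2]
  [  0,  -2,   0]
  [  0,   0,   0]

No row of the form [0 0 | nonzero], so the system is consistent. Back-substitution gives c₁ = 1, c₂ = 0: w = (1)·v₁ + (0)·v₂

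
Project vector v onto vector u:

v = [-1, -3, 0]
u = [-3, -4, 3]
v·u = (-1)(-3) + (-3)(-4) + (0)(3) = 15
u·u = (-3)² + (-4)² + (3)² = 34
proj_u(v) = (v·u / u·u) × u = (15/34) × u

proj_u(v) = [-45/34, -30/17, 45/34]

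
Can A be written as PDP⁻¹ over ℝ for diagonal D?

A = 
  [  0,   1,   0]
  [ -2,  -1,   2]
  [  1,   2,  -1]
Yes

Characteristic polynomial: det(λI - A) = λ³ + 2λ² - λ
The constant term is 0, so λ = 0 is a root: p(λ) = λ(λ² + 2λ - 1)
λ² + 2λ - 1 = 0  ⇒  λ = (-2 ± √((2)² - 4·(-1)))/2 = (-2 ± √(8))/2
  = -1 + √2,  -1 - √2
Eigenvalues: 0, -1 + √2, -1 - √2  (≈ 0, 0.4142, -2.414)
The two irrational eigenvalues are distinct (simple), so each has alg. mult. = geom. mult. = 1.
λ=0: alg. mult. = 1, geom. mult. = 3 - rank(A - (0)I) = 3 - 2 = 1
Sum of geometric multiplicities equals n, so A has n independent eigenvectors.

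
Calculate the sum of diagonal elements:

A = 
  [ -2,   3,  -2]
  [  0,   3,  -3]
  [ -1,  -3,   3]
4

tr(A) = -2 + 3 + 3 = 4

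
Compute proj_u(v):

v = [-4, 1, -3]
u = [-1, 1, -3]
v·u = (-4)(-1) + (1)(1) + (-3)(-3) = 14
u·u = (-1)² + (1)² + (-3)² = 11
proj_u(v) = (v·u / u·u) × u = (14/11) × u

proj_u(v) = [-14/11, 14/11, -42/11]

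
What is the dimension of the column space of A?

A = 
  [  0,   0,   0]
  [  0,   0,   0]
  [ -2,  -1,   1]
Row reduce:
Swap R1 ↔ R3
REF = 
  [ -2,  -1,   1]
  [  0,   0,   0]
  [  0,   0,   0]
Pivot columns: 1 → 1 pivot.
dim(Col(A)) = number of pivot columns = 1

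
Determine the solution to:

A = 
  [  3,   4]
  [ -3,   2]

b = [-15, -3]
Row reduce the augmented matrix [A|b]:
R2 → R2 + (1)·R1
REF = 
  [  3,   4, -15]
  [  0,   6, -18]

Back-substitution:
x₂ = (-18) / 6 = -3
x₁ = (-15 - (4)(-3)) / 3 = -1

x = [-1, -3]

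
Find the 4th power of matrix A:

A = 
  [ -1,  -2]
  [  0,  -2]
A² = A·A:
A²[1,1] = (-1)(-1) + (-2)(0) = 1
A²[1,2] = (-1)(-2) + (-2)(-2) = 6
A²[2,1] = (0)(-1) + (-2)(0) = 0
A²[2,2] = (0)(-2) + (-2)(-2) = 4
A² = 
  [  1,   6]
  [  0,   4]

A^3 = A^2·A:
A^3[1,1] = (1)(-1) + (6)(0) = -1
A^3[1,2] = (1)(-2) + (6)(-2) = -14
A^3[2,1] = (0)(-1) + (4)(0) = 0
A^3[2,2] = (0)(-2) + (4)(-2) = -8
A^3 = 
  [ -1, -14]
  [  0,  -8]

A^4 = A^3·A:
A^4[1,1] = (-1)(-1) + (-14)(0) = 1
A^4[1,2] = (-1)(-2) + (-14)(-2) = 30
A^4[2,1] = (0)(-1) + (-8)(0) = 0
A^4[2,2] = (0)(-2) + (-8)(-2) = 16
A^4 = 
  [  1,  30]
  [  0,  16]

Therefore
A^4 = 
  [  1,  30]
  [  0,  16]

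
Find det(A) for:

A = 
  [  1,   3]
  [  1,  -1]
For a 2×2 matrix, det = ad - bc = (1)(-1) - (3)(1) = -4

det(A) = -4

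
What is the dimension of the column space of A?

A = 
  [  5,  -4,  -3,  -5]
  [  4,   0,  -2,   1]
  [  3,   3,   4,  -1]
Row reduce:
R2 → R2 - (4/5)·R1
R3 → R3 - (3/5)·R1
R3 → R3 - (27/16)·R2
REF = 
  [      5,      -4,      -3,      -5]
  [      0,    16/5,     2/5,       5]
  [      0,       0,    41/8, -103/16]
Pivot columns: 1, 2, 3 → 3 pivots.
dim(Col(A)) = number of pivot columns = 3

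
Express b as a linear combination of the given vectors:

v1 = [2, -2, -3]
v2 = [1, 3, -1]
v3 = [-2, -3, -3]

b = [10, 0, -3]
c1 = 3, c2 = 0, c3 = -2

b = 3·v1 + 0·v2 + -2·v3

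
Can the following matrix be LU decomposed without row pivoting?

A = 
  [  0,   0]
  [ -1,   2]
No.
A[1,1] = 0 but A[2,1] = -1 ≠ 0. Any LU with L unit lower triangular has (LU)[1,1] = U[1,1] and (LU)[2,1] = L[2,1]·U[1,1]; matching A forces U[1,1] = 0, which then forces (LU)[2,1] = 0 ≠ -1. A row swap (pivoting) is required.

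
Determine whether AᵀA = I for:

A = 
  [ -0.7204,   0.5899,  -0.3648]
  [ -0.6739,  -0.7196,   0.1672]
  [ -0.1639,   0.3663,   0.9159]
Yes

AᵀA = 
  [  1,  -0.0001,   0]
  [ -0.0001,   1,   0]
  [  0,   0,   0.9999]
≈ I (equal to I up to the 4-dp rounding of the entries)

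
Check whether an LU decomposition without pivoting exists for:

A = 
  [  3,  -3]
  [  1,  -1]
Yes.
A[1,1] = 3 ≠ 0, so Gaussian elimination proceeds without a row swap: multiplier ℓ₂₁ = (1)/(3) = 1/3, and U[2,2] = -1 - (1/3)(-3) = 0.
L = 
  [  1,   0]
  [1/3,   1]
U = 
  [  3,  -3]
  [  0,   0]
Check row 2 of LU: [(1/3)(3), (1/3)(-3) + 0] = [1, -1] = row 2 of A ✓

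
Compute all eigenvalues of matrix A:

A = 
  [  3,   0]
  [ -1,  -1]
tr(A) = 2, det(A) = -3
Characteristic polynomial: λ² - tr(A)λ + det(A) = λ² - 2λ - 3
λ² - 2λ - 3 = (λ + 1)(λ - 3)

λ = 3, -1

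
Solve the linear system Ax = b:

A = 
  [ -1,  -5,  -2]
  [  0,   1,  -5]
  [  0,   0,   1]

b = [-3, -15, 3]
Row reduce the augmented matrix [A|b]:
(already in echelon form)
REF = 
  [ -1,  -5,  -2,  -3]
  [  0,   1,  -5, -15]
  [  0,   0,   1,   3]

Back-substitution:
x₃ = 3 / 1 = 3
x₂ = (-15 - (-5)(3)) / 1 = 0
x₁ = (-3 - (-5)(0) - (-2)(3)) / (-1) = -3

x = [-3, 0, 3]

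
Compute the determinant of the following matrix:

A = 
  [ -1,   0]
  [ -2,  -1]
For a 2×2 matrix, det = ad - bc = (-1)(-1) - (0)(-2) = 1

det(A) = 1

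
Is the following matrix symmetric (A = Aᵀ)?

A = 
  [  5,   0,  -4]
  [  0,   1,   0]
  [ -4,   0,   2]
Yes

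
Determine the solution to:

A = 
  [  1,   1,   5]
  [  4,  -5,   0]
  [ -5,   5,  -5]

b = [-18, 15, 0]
Row reduce the augmented matrix [A|b]:
R2 → R2 - (4)·R1
R3 → R3 + (5)·R1
R3 → R3 + (10/9)·R2
REF = 
  [    1,     1,     5,   -18]
  [    0,    -9,   -20,    87]
  [    0,     0, -20/9,  20/3]

Back-substitution:
x₃ = (20/3) / (-20/9) = -3
x₂ = (87 - (-20)(-3)) / (-9) = -3
x₁ = (-18 - (1)(-3) - (5)(-3)) / 1 = 0

x = [0, -3, -3]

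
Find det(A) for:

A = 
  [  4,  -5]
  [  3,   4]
For a 2×2 matrix, det = ad - bc = (4)(4) - (-5)(3) = 31

det(A) = 31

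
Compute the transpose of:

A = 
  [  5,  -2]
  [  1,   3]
Aᵀ = 
  [  5,   1]
  [ -2,   3]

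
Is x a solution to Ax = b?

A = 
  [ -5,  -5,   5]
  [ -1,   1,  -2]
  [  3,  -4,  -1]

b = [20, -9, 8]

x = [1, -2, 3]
Yes

Ax = [20, -9, 8] = b ✓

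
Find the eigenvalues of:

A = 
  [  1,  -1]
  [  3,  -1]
λ = i√2, -i√2  (≈ 0 + 1.414i, 0 - 1.414i)

tr(A) = 0, det(A) = 2
Characteristic polynomial: λ² - tr(A)λ + det(A) = λ² + 2
λ² + 2 = 0  ⇒  λ = (0 ± √((0)² - 4·(2)))/2 = (0 ± √(-8))/2
  = i√2,  -i√2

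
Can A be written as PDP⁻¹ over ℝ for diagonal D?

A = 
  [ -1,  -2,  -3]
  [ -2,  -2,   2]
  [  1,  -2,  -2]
No

Characteristic polynomial: det(λI - A) = λ³ + 5λ² + 11λ + 22
By the rational root theorem any rational root is an integer dividing 22; none of those is a root, so p(λ) has no rational roots and hence (being an irreducible cubic) no repeated roots.
Discriminant of the cubic: Δ = -4587
Δ < 0 ⇒ one real eigenvalue and a complex-conjugate pair: λ ≈ -3.639, -0.6807 + 2.363i, -0.6807 - 2.363i
Has complex eigenvalues (not diagonalizable over ℝ).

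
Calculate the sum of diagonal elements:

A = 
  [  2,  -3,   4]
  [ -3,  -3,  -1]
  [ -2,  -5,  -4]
-5

tr(A) = 2 + -3 + -4 = -5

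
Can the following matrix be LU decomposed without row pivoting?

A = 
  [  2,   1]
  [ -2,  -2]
Yes.
A[1,1] = 2 ≠ 0, so Gaussian elimination proceeds without a row swap: multiplier ℓ₂₁ = (-2)/(2) = -1, and U[2,2] = -2 - (-1)(1) = -1.
L = 
  [  1,   0]
  [ -1,   1]
U = 
  [  2,   1]
  [  0,  -1]
Check row 2 of LU: [(-1)(2), (-1)(1) + (-1)] = [-2, -2] = row 2 of A ✓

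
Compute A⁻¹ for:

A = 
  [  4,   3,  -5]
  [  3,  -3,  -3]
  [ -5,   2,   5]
det(A) = (4)·((-3)(5) - (-3)(2)) - (3)·((3)(5) - (-3)(-5)) + (-5)·((3)(2) - (-3)(-5))
  = (4)(-9) - (3)(0) + (-5)(-9)
  = 9
det(A) = 9 ≠ 0, so A is invertible.

Cofactors Cᵢⱼ = (-1)ⁱ⁺ʲ·Mᵢⱼ:
C = 
  [ -9,   0,  -9]
  [-25,  -5, -23]
  [-24,  -3, -21]

adj(A) = Cᵀ:
adj(A) = 
  [ -9, -25, -24]
  [  0,  -5,  -3]
  [ -9, -23, -21]

A⁻¹ = (1/9) · adj(A):
A⁻¹ = 
  [   -1, -25/9,  -8/3]
  [    0,  -5/9,  -1/3]
  [   -1, -23/9,  -7/3]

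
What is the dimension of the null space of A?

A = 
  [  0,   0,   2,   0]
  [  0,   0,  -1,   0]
nullity(A) = 3

Row reduce:
R2 → R2 + (1/2)·R1
REF = 
  [  0,   0,   2,   0]
  [  0,   0,   0,   0]
Pivot columns: 3 → 1 pivot.
rank(A) = 1, so nullity(A) = 4 - 1 = 3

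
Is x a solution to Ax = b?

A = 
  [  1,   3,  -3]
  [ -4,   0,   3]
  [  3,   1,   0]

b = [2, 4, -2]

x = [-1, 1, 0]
Yes

Ax = [2, 4, -2] = b ✓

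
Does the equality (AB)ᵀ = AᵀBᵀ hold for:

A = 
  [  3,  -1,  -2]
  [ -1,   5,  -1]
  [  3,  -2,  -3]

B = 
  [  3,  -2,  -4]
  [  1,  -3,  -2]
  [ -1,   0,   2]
No

(AB)ᵀ = 
  [ 10,   3,  10]
  [ -3, -13,   0]
  [-14,  -8, -14]

AᵀBᵀ = 
  [ -1,   0,   3]
  [ -5, -12,  -3]
  [  8,   7,  -4]

The two matrices differ, so (AB)ᵀ ≠ AᵀBᵀ in general. The correct identity is (AB)ᵀ = BᵀAᵀ.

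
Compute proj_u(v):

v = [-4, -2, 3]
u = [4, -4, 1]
proj_u(v) = [-20/33, 20/33, -5/33]

v·u = (-4)(4) + (-2)(-4) + (3)(1) = -5
u·u = (4)² + (-4)² + (1)² = 33
proj_u(v) = (v·u / u·u) × u = (-5/33) × u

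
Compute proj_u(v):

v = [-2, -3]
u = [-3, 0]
proj_u(v) = [-2, 0]

v·u = (-2)(-3) + (-3)(0) = 6
u·u = (-3)² + (0)² = 9
proj_u(v) = (v·u / u·u) × u = (6/9) × u = (2/3) × u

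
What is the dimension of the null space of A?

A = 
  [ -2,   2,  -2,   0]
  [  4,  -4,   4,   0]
nullity(A) = 3

Row reduce:
R2 → R2 + (2)·R1
REF = 
  [ -2,   2,  -2,   0]
  [  0,   0,   0,   0]
Pivot columns: 1 → 1 pivot.
rank(A) = 1, so nullity(A) = 4 - 1 = 3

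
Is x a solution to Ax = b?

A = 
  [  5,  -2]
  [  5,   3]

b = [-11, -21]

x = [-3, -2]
Yes

Ax = [-11, -21] = b ✓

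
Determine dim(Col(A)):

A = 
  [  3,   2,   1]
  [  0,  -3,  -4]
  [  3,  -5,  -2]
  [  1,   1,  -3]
Row reduce:
R3 → R3 - (1)·R1
R4 → R4 - (1/3)·R1
R3 → R3 - (7/3)·R2
R4 → R4 + (1/9)·R2
R4 → R4 + (34/57)·R3
REF = 
  [   3,    2,    1]
  [   0,   -3,   -4]
  [   0,    0, 19/3]
  [   0,    0,    0]
Pivot columns: 1, 2, 3 → 3 pivots.
dim(Col(A)) = number of pivot columns = 3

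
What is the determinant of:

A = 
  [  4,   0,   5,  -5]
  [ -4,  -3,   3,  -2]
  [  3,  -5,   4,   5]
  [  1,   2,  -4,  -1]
-673

Cofactor expansion along row 1: det(A) = a₁₁M₁₁ - a₁₂M₁₂ + a₁₃M₁₃ - a₁₄M₁₄

M₁₁ = det[[-3, 3, -2]; [-5, 4, 5]; [2, -4, -1]]
  = (-3)·((4)(-1) - (5)(-4)) - (3)·((-5)(-1) - (5)(2)) + (-2)·((-5)(-4) - (4)(2))
  = (-3)(16) - (3)(-5) + (-2)(12)
  = -57
M₁₂ = det[[-4, 3, -2]; [3, 4, 5]; [1, -4, -1]]
  = (-4)·((4)(-1) - (5)(-4)) - (3)·((3)(-1) - (5)(1)) + (-2)·((3)(-4) - (4)(1))
  = (-4)(16) - (3)(-8) + (-2)(-16)
  = -8
M₁₃ = det[[-4, -3, -2]; [3, -5, 5]; [1, 2, -1]]
  = (-4)·((-5)(-1) - (5)(2)) - (-3)·((3)(-1) - (5)(1)) + (-2)·((3)(2) - (-5)(1))
  = (-4)(-5) - (-3)(-8) + (-2)(11)
  = -26
M₁₄ = det[[-4, -3, 3]; [3, -5, 4]; [1, 2, -4]]
  = (-4)·((-5)(-4) - (4)(2)) - (-3)·((3)(-4) - (4)(1)) + (3)·((3)(2) - (-5)(1))
  = (-4)(12) - (-3)(-16) + (3)(11)
  = -63

det(A) = (4)(-57) - (0)(-8) + (5)(-26) - (-5)(-63) = -673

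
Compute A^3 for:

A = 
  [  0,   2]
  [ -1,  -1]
A^3 = 
  [  2,  -2]
  [  1,   3]

A² = A·A:
A²[1,1] = (0)(0) + (2)(-1) = -2
A²[1,2] = (0)(2) + (2)(-1) = -2
A²[2,1] = (-1)(0) + (-1)(-1) = 1
A²[2,2] = (-1)(2) + (-1)(-1) = -1
A² = 
  [ -2,  -2]
  [  1,  -1]

A^3 = A^2·A:
A^3[1,1] = (-2)(0) + (-2)(-1) = 2
A^3[1,2] = (-2)(2) + (-2)(-1) = -2
A^3[2,1] = (1)(0) + (-1)(-1) = 1
A^3[2,2] = (1)(2) + (-1)(-1) = 3
A^3 = 
  [  2,  -2]
  [  1,   3]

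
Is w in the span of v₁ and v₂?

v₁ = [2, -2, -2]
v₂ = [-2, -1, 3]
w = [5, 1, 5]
No

Form the augmented matrix and row-reduce:
[v₁|v₂|w] = 
  [  2,  -2,   5]
  [ -2,  -1,   1]
  [ -2,   3,   5]
R2 → R2 + (1)·R1
R3 → R3 + (1)·R1
R3 → R3 + (1/3)·R2
REF = 
  [  2,  -2,   5]
  [  0,  -3,   6]
  [  0,   0,  12]

Row 3 reads [0 0 | 12], i.e. 0 = 12, so the system is inconsistent and w ∉ span{v₁, v₂}.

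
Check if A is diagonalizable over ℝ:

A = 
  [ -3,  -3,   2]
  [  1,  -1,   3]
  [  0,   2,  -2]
No

Characteristic polynomial: det(λI - A) = λ³ + 6λ² + 8λ - 10
By the rational root theorem any rational root is an integer dividing 10; none of those is a root, so p(λ) has no rational roots and hence (being an irreducible cubic) no repeated roots.
Discriminant of the cubic: Δ = -2444
Δ < 0 ⇒ one real eigenvalue and a complex-conjugate pair: λ ≈ -3.38 + 1.31i, -3.38 - 1.31i, 0.7608
Has complex eigenvalues (not diagonalizable over ℝ).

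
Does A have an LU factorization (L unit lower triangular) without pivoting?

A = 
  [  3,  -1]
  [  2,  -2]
Yes.
A[1,1] = 3 ≠ 0, so Gaussian elimination proceeds without a row swap: multiplier ℓ₂₁ = (2)/(3) = 2/3, and U[2,2] = -2 - (2/3)(-1) = -4/3.
L = 
  [  1,   0]
  [2/3,   1]
U = 
  [   3,   -1]
  [   0, -4/3]
Check row 2 of LU: [(2/3)(3), (2/3)(-1) + (-4/3)] = [2, -2] = row 2 of A ✓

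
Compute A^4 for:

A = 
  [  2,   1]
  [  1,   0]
A^4 = 
  [ 29,  12]
  [ 12,   5]

A² = A·A:
A²[1,1] = (2)(2) + (1)(1) = 5
A²[1,2] = (2)(1) + (1)(0) = 2
A²[2,1] = (1)(2) + (0)(1) = 2
A²[2,2] = (1)(1) + (0)(0) = 1
A² = 
  [  5,   2]
  [  2,   1]

A^3 = A^2·A:
A^3[1,1] = (5)(2) + (2)(1) = 12
A^3[1,2] = (5)(1) + (2)(0) = 5
A^3[2,1] = (2)(2) + (1)(1) = 5
A^3[2,2] = (2)(1) + (1)(0) = 2
A^3 = 
  [ 12,   5]
  [  5,   2]

A^4 = A^3·A:
A^4[1,1] = (12)(2) + (5)(1) = 29
A^4[1,2] = (12)(1) + (5)(0) = 12
A^4[2,1] = (5)(2) + (2)(1) = 12
A^4[2,2] = (5)(1) + (2)(0) = 5
A^4 = 
  [ 29,  12]
  [ 12,   5]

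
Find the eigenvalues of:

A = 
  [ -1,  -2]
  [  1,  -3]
tr(A) = -4, det(A) = 5
Characteristic polynomial: λ² - tr(A)λ + det(A) = λ² + 4λ + 5
λ² + 4λ + 5 = 0  ⇒  λ = (-4 ± √((4)² - 4·(5)))/2 = (-4 ± √(-4))/2
  = -2 + i,  -2 - i

λ = -2 + i, -2 - i  (≈ -2 + 1i, -2 - 1i)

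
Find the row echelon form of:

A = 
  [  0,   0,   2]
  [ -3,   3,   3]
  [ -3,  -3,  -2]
Row operations:
Swap R1 ↔ R2
R3 → R3 - (1)·R1
Swap R2 ↔ R3

Resulting echelon form:
REF = 
  [ -3,   3,   3]
  [  0,  -6,  -5]
  [  0,   0,   2]

Rank = 3 (number of non-zero pivot rows).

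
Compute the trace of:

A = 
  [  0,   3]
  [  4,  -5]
-5

tr(A) = 0 + -5 = -5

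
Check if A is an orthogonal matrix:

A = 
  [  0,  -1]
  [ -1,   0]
Yes

AᵀA = 
  [  1,   0]
  [  0,   1]
= I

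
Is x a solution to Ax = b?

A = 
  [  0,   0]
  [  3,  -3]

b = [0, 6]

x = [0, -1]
No

Ax = [0, 3] ≠ b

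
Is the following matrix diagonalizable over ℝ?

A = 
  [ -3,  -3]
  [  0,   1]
Yes

tr(A) = -2, det(A) = -3
Characteristic polynomial: λ² - tr(A)λ + det(A) = λ² + 2λ - 3
λ² + 2λ - 3 = (λ + 3)(λ - 1)
Eigenvalues: 1, -3
λ=-3: alg. mult. = 1, geom. mult. = 2 - rank(A - (-3)I) = 2 - 1 = 1
λ=1: alg. mult. = 1, geom. mult. = 2 - rank(A - (1)I) = 2 - 1 = 1
Sum of geometric multiplicities equals n, so A has n independent eigenvectors.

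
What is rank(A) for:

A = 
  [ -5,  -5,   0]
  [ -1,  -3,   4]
Row reduce:
R2 → R2 - (1/5)·R1
REF = 
  [ -5,  -5,   0]
  [  0,  -2,   4]
Pivot columns: 1, 2 → 2 pivots.

rank(A) = 2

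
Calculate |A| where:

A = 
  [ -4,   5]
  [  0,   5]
-20

For a 2×2 matrix, det = ad - bc = (-4)(5) - (5)(0) = -20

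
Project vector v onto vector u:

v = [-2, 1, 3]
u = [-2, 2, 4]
v·u = (-2)(-2) + (1)(2) + (3)(4) = 18
u·u = (-2)² + (2)² + (4)² = 24
proj_u(v) = (v·u / u·u) × u = (18/24) × u = (3/4) × u

proj_u(v) = [-3/2, 3/2, 3]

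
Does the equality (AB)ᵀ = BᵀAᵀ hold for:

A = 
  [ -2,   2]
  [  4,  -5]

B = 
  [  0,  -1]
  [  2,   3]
Yes

(AB)ᵀ = 
  [  4, -10]
  [  8, -19]

BᵀAᵀ = 
  [  4, -10]
  [  8, -19]

Both sides are equal — this is the standard identity (AB)ᵀ = BᵀAᵀ, which holds for all A, B.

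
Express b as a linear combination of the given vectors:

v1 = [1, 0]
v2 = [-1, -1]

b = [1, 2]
c1 = -1, c2 = -2

b = -1·v1 + -2·v2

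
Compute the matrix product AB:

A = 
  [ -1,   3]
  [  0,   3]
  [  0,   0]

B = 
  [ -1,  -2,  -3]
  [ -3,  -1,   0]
A is 3×2 and B is 2×3, so AB is 3×3. Each entry is (row of A)·(column of B):
AB[1,1] = (-1)(-1) + (3)(-3) = -8
AB[1,2] = (-1)(-2) + (3)(-1) = -1
AB[1,3] = (-1)(-3) + (3)(0) = 3
AB[2,1] = (0)(-1) + (3)(-3) = -9
AB[2,2] = (0)(-2) + (3)(-1) = -3
AB[2,3] = (0)(-3) + (3)(0) = 0
AB[3,1] = (0)(-1) + (0)(-3) = 0
AB[3,2] = (0)(-2) + (0)(-1) = 0
AB[3,3] = (0)(-3) + (0)(0) = 0

AB = 
  [ -8,  -1,   3]
  [ -9,  -3,   0]
  [  0,   0,   0]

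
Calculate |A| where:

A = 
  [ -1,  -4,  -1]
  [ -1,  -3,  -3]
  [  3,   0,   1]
26

Cofactor expansion along row 1:
det(A) = (-1)·((-3)(1) - (-3)(0)) - (-4)·((-1)(1) - (-3)(3)) + (-1)·((-1)(0) - (-3)(3))
  = (-1)(-3) - (-4)(8) + (-1)(9)
  = 26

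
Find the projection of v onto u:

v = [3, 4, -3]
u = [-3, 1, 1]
v·u = (3)(-3) + (4)(1) + (-3)(1) = -8
u·u = (-3)² + (1)² + (1)² = 11
proj_u(v) = (v·u / u·u) × u = (-8/11) × u

proj_u(v) = [24/11, -8/11, -8/11]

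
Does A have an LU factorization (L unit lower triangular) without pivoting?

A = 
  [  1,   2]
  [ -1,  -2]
Yes.
A[1,1] = 1 ≠ 0, so Gaussian elimination proceeds without a row swap: multiplier ℓ₂₁ = (-1)/(1) = -1, and U[2,2] = -2 - (-1)(2) = 0.
L = 
  [  1,   0]
  [ -1,   1]
U = 
  [  1,   2]
  [  0,   0]
Check row 2 of LU: [(-1)(1), (-1)(2) + 0] = [-1, -2] = row 2 of A ✓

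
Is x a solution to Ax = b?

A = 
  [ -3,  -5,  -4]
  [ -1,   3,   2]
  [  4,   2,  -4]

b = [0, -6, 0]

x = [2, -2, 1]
Yes

Ax = [0, -6, 0] = b ✓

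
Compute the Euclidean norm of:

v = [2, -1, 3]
3.742

||v||₂ = √((2)² + (-1)² + (3)²) = √14 = 3.742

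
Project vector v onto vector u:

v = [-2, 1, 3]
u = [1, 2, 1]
v·u = (-2)(1) + (1)(2) + (3)(1) = 3
u·u = (1)² + (2)² + (1)² = 6
proj_u(v) = (v·u / u·u) × u = (3/6) × u = (1/2) × u

proj_u(v) = [1/2, 1, 1/2]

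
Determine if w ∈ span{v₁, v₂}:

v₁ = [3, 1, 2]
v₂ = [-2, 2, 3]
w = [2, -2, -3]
Yes

Form the augmented matrix and row-reduce:
[v₁|v₂|w] = 
  [  3,  -2,   2]
  [  1,   2,  -2]
  [  2,   3,  -3]
R2 → R2 - (1/3)·R1
R3 → R3 - (2/3)·R1
R3 → R3 - (13/8)·R2
REF = 
  [   3,   -2,    2]
  [   0,  8/3, -8/3]
  [   0,    0,    0]

No row of the form [0 0 | nonzero], so the system is consistent. Back-substitution gives c₁ = 0, c₂ = -1: w = (0)·v₁ + (-1)·v₂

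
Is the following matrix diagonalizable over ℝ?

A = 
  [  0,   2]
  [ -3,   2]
No

tr(A) = 2, det(A) = 6
Characteristic polynomial: λ² - tr(A)λ + det(A) = λ² - 2λ + 6
λ² - 2λ + 6 = 0  ⇒  λ = (2 ± √((-2)² - 4·(6)))/2 = (2 ± √(-20))/2
  = 1 + i√5,  1 - i√5
Eigenvalues: 1 + i√5, 1 - i√5  (≈ 1 + 2.236i, 1 - 2.236i)
Has complex eigenvalues (not diagonalizable over ℝ).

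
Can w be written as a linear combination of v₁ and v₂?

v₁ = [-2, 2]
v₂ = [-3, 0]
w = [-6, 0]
Yes

Form the augmented matrix and row-reduce:
[v₁|v₂|w] = 
  [ -2,  -3,  -6]
  [  2,   0,   0]
R2 → R2 + (1)·R1
REF = 
  [ -2,  -3,  -6]
  [  0,  -3,  -6]

No row of the form [0 0 | nonzero], so the system is consistent. Back-substitution gives c₁ = 0, c₂ = 2: w = (0)·v₁ + (2)·v₂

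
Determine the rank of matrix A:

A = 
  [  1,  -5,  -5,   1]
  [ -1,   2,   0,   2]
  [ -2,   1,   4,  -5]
rank(A) = 3

Row reduce:
R2 → R2 + (1)·R1
R3 → R3 + (2)·R1
R3 → R3 - (3)·R2
REF = 
  [  1,  -5,  -5,   1]
  [  0,  -3,  -5,   3]
  [  0,   0,   9, -12]
Pivot columns: 1, 2, 3 → 3 pivots.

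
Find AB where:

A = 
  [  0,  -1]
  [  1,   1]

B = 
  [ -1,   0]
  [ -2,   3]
A is 2×2 and B is 2×2, so AB is 2×2. Each entry is (row of A)·(column of B):
AB[1,1] = (0)(-1) + (-1)(-2) = 2
AB[1,2] = (0)(0) + (-1)(3) = -3
AB[2,1] = (1)(-1) + (1)(-2) = -3
AB[2,2] = (1)(0) + (1)(3) = 3

AB = 
  [  2,  -3]
  [ -3,   3]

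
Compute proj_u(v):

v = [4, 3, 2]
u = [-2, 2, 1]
proj_u(v) = [0, 0, 0]

v·u = (4)(-2) + (3)(2) + (2)(1) = 0
u·u = (-2)² + (2)² + (1)² = 9
proj_u(v) = (v·u / u·u) × u = (0/9) × u = (0) × u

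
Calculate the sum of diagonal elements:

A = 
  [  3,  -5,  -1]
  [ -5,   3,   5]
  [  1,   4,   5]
11

tr(A) = 3 + 3 + 5 = 11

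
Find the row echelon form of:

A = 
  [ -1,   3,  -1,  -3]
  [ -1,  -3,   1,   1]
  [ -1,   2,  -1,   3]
Row operations:
R2 → R2 - (1)·R1
R3 → R3 - (1)·R1
R3 → R3 - (1/6)·R2

Resulting echelon form:
REF = 
  [  -1,    3,   -1,   -3]
  [   0,   -6,    2,    4]
  [   0,    0, -1/3, 16/3]

Rank = 3 (number of non-zero pivot rows).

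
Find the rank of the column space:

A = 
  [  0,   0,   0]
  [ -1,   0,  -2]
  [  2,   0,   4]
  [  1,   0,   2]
dim(Col(A)) = 1

Row reduce:
Swap R1 ↔ R2
R3 → R3 + (2)·R1
R4 → R4 + (1)·R1
REF = 
  [ -1,   0,  -2]
  [  0,   0,   0]
  [  0,   0,   0]
  [  0,   0,   0]
Pivot columns: 1 → 1 pivot.
dim(Col(A)) = number of pivot columns = 1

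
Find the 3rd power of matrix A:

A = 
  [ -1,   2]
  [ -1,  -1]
A² = A·A:
A²[1,1] = (-1)(-1) + (2)(-1) = -1
A²[1,2] = (-1)(2) + (2)(-1) = -4
A²[2,1] = (-1)(-1) + (-1)(-1) = 2
A²[2,2] = (-1)(2) + (-1)(-1) = -1
A² = 
  [ -1,  -4]
  [  2,  -1]

A^3 = A^2·A:
A^3[1,1] = (-1)(-1) + (-4)(-1) = 5
A^3[1,2] = (-1)(2) + (-4)(-1) = 2
A^3[2,1] = (2)(-1) + (-1)(-1) = -1
A^3[2,2] = (2)(2) + (-1)(-1) = 5
A^3 = 
  [  5,   2]
  [ -1,   5]

Therefore
A^3 = 
  [  5,   2]
  [ -1,   5]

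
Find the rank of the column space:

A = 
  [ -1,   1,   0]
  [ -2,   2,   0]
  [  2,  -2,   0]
Row reduce:
R2 → R2 - (2)·R1
R3 → R3 + (2)·R1
REF = 
  [ -1,   1,   0]
  [  0,   0,   0]
  [  0,   0,   0]
Pivot columns: 1 → 1 pivot.
dim(Col(A)) = number of pivot columns = 1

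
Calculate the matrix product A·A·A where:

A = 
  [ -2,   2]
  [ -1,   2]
A^3 = 
  [ -4,   4]
  [ -2,   4]

A² = A·A:
A²[1,1] = (-2)(-2) + (2)(-1) = 2
A²[1,2] = (-2)(2) + (2)(2) = 0
A²[2,1] = (-1)(-2) + (2)(-1) = 0
A²[2,2] = (-1)(2) + (2)(2) = 2
A² = 
  [  2,   0]
  [  0,   2]

A^3 = A^2·A:
A^3[1,1] = (2)(-2) + (0)(-1) = -4
A^3[1,2] = (2)(2) + (0)(2) = 4
A^3[2,1] = (0)(-2) + (2)(-1) = -2
A^3[2,2] = (0)(2) + (2)(2) = 4
A^3 = 
  [ -4,   4]
  [ -2,   4]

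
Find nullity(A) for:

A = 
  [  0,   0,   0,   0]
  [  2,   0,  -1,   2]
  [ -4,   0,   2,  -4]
nullity(A) = 3

Row reduce:
Swap R1 ↔ R2
R3 → R3 + (2)·R1
REF = 
  [  2,   0,  -1,   2]
  [  0,   0,   0,   0]
  [  0,   0,   0,   0]
Pivot columns: 1 → 1 pivot.
rank(A) = 1, so nullity(A) = 4 - 1 = 3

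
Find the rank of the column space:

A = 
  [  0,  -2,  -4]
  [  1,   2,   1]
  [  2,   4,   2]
Row reduce:
Swap R1 ↔ R2
R3 → R3 - (2)·R1
REF = 
  [  1,   2,   1]
  [  0,  -2,  -4]
  [  0,   0,   0]
Pivot columns: 1, 2 → 2 pivots.
dim(Col(A)) = number of pivot columns = 2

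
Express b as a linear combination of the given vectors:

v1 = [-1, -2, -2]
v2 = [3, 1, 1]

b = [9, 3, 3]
c1 = 0, c2 = 3

b = 0·v1 + 3·v2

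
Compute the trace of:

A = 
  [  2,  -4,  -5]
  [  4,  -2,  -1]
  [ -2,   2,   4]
4

tr(A) = 2 + -2 + 4 = 4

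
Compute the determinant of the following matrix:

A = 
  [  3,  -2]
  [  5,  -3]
1

For a 2×2 matrix, det = ad - bc = (3)(-3) - (-2)(5) = 1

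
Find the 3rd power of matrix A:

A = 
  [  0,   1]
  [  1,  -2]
A^3 = 
  [ -2,   5]
  [  5, -12]

A² = A·A:
A²[1,1] = (0)(0) + (1)(1) = 1
A²[1,2] = (0)(1) + (1)(-2) = -2
A²[2,1] = (1)(0) + (-2)(1) = -2
A²[2,2] = (1)(1) + (-2)(-2) = 5
A² = 
  [  1,  -2]
  [ -2,   5]

A^3 = A^2·A:
A^3[1,1] = (1)(0) + (-2)(1) = -2
A^3[1,2] = (1)(1) + (-2)(-2) = 5
A^3[2,1] = (-2)(0) + (5)(1) = 5
A^3[2,2] = (-2)(1) + (5)(-2) = -12
A^3 = 
  [ -2,   5]
  [  5, -12]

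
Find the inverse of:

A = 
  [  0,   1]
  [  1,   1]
det(A) = (0)(1) - (1)(1) = -1
For a 2×2 matrix, A⁻¹ = (1/det(A)) · [[d, -b], [-c, a]]
    = (-1) · [[1, -1], [-1, 0]]

A⁻¹ = 
  [ -1,   1]
  [  1,   0]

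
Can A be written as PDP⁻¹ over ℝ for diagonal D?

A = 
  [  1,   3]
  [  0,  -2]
Yes

tr(A) = -1, det(A) = -2
Characteristic polynomial: λ² - tr(A)λ + det(A) = λ² + λ - 2
λ² + λ - 2 = (λ + 2)(λ - 1)
Eigenvalues: 1, -2
λ=-2: alg. mult. = 1, geom. mult. = 2 - rank(A - (-2)I) = 2 - 1 = 1
λ=1: alg. mult. = 1, geom. mult. = 2 - rank(A - (1)I) = 2 - 1 = 1
Sum of geometric multiplicities equals n, so A has n independent eigenvectors.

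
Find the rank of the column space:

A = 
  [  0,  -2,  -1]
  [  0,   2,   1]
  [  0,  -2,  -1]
Row reduce:
R2 → R2 + (1)·R1
R3 → R3 - (1)·R1
REF = 
  [  0,  -2,  -1]
  [  0,   0,   0]
  [  0,   0,   0]
Pivot columns: 2 → 1 pivot.
dim(Col(A)) = number of pivot columns = 1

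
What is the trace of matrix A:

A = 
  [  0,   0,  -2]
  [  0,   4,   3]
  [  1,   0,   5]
9

tr(A) = 0 + 4 + 5 = 9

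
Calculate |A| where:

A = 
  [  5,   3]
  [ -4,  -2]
For a 2×2 matrix, det = ad - bc = (5)(-2) - (3)(-4) = 2

det(A) = 2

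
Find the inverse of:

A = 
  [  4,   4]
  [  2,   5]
det(A) = (4)(5) - (4)(2) = 12
For a 2×2 matrix, A⁻¹ = (1/det(A)) · [[d, -b], [-c, a]]
    = (1/12) · [[5, -4], [-2, 4]]

A⁻¹ = 
  [5/12, -1/3]
  [-1/6,  1/3]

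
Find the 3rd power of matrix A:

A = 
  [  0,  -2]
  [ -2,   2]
A^3 = 
  [  8, -16]
  [-16,  24]

A² = A·A:
A²[1,1] = (0)(0) + (-2)(-2) = 4
A²[1,2] = (0)(-2) + (-2)(2) = -4
A²[2,1] = (-2)(0) + (2)(-2) = -4
A²[2,2] = (-2)(-2) + (2)(2) = 8
A² = 
  [  4,  -4]
  [ -4,   8]

A^3 = A^2·A:
A^3[1,1] = (4)(0) + (-4)(-2) = 8
A^3[1,2] = (4)(-2) + (-4)(2) = -16
A^3[2,1] = (-4)(0) + (8)(-2) = -16
A^3[2,2] = (-4)(-2) + (8)(2) = 24
A^3 = 
  [  8, -16]
  [-16,  24]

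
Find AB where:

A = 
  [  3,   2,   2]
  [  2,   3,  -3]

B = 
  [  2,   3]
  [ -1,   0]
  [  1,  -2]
A is 2×3 and B is 3×2, so AB is 2×2. Each entry is (row of A)·(column of B):
AB[1,1] = (3)(2) + (2)(-1) + (2)(1) = 6
AB[1,2] = (3)(3) + (2)(0) + (2)(-2) = 5
AB[2,1] = (2)(2) + (3)(-1) + (-3)(1) = -2
AB[2,2] = (2)(3) + (3)(0) + (-3)(-2) = 12

AB = 
  [  6,   5]
  [ -2,  12]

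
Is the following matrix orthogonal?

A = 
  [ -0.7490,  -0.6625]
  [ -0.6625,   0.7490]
Yes

AᵀA = 
  [  0.9999,   0]
  [  0,   0.9999]
≈ I (equal to I up to the 4-dp rounding of the entries)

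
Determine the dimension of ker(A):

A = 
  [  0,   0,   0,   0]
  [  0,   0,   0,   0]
nullity(A) = 4

Row reduce:
(no row operations needed)
REF = 
  [  0,   0,   0,   0]
  [  0,   0,   0,   0]
Pivot columns: none → 0 pivots.
rank(A) = 0, so nullity(A) = 4 - 0 = 4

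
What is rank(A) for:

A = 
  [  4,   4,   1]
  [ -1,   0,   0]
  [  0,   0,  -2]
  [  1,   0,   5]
rank(A) = 3

Row reduce:
R2 → R2 + (1/4)·R1
R4 → R4 - (1/4)·R1
R4 → R4 + (1)·R2
R4 → R4 + (5/2)·R3
REF = 
  [  4,   4,   1]
  [  0,   1, 1/4]
  [  0,   0,  -2]
  [  0,   0,   0]
Pivot columns: 1, 2, 3 → 3 pivots.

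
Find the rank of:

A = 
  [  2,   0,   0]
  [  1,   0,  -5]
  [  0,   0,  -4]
rank(A) = 2

Row reduce:
R2 → R2 - (1/2)·R1
R3 → R3 - (4/5)·R2
REF = 
  [  2,   0,   0]
  [  0,   0,  -5]
  [  0,   0,   0]
Pivot columns: 1, 3 → 2 pivots.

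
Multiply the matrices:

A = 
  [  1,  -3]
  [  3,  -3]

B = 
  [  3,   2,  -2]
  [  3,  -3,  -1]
A is 2×2 and B is 2×3, so AB is 2×3. Each entry is (row of A)·(column of B):
AB[1,1] = (1)(3) + (-3)(3) = -6
AB[1,2] = (1)(2) + (-3)(-3) = 11
AB[1,3] = (1)(-2) + (-3)(-1) = 1
AB[2,1] = (3)(3) + (-3)(3) = 0
AB[2,2] = (3)(2) + (-3)(-3) = 15
AB[2,3] = (3)(-2) + (-3)(-1) = -3

AB = 
  [ -6,  11,   1]
  [  0,  15,  -3]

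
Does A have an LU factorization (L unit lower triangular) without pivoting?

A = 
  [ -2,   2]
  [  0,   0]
Yes.
A[1,1] = -2 ≠ 0, so Gaussian elimination proceeds without a row swap: multiplier ℓ₂₁ = (0)/(-2) = 0, and U[2,2] = 0 - (0)(2) = 0.
L = 
  [  1,   0]
  [  0,   1]
U = 
  [ -2,   2]
  [  0,   0]
Check row 2 of LU: [(0)(-2), (0)(2) + 0] = [0, 0] = row 2 of A ✓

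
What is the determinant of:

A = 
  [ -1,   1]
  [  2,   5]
-7

For a 2×2 matrix, det = ad - bc = (-1)(5) - (1)(2) = -7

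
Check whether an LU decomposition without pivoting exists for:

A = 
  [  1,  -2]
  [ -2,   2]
Yes.
A[1,1] = 1 ≠ 0, so Gaussian elimination proceeds without a row swap: multiplier ℓ₂₁ = (-2)/(1) = -2, and U[2,2] = 2 - (-2)(-2) = -2.
L = 
  [  1,   0]
  [ -2,   1]
U = 
  [  1,  -2]
  [  0,  -2]
Check row 2 of LU: [(-2)(1), (-2)(-2) + (-2)] = [-2, 2] = row 2 of A ✓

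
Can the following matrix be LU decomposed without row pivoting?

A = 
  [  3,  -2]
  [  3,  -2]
Yes.
A[1,1] = 3 ≠ 0, so Gaussian elimination proceeds without a row swap: multiplier ℓ₂₁ = (3)/(3) = 1, and U[2,2] = -2 - (1)(-2) = 0.
L = 
  [  1,   0]
  [  1,   1]
U = 
  [  3,  -2]
  [  0,   0]
Check row 2 of LU: [(1)(3), (1)(-2) + 0] = [3, -2] = row 2 of A ✓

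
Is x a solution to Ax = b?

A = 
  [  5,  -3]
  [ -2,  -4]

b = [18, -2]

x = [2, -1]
No

Ax = [13, 0] ≠ b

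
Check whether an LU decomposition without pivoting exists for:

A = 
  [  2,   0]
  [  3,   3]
Yes.
A[1,1] = 2 ≠ 0, so Gaussian elimination proceeds without a row swap: multiplier ℓ₂₁ = (3)/(2) = 3/2, and U[2,2] = 3 - (3/2)(0) = 3.
L = 
  [  1,   0]
  [3/2,   1]
U = 
  [  2,   0]
  [  0,   3]
Check row 2 of LU: [(3/2)(2), (3/2)(0) + 3] = [3, 3] = row 2 of A ✓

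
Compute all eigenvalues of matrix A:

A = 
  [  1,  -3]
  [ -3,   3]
tr(A) = 4, det(A) = -6
Characteristic polynomial: λ² - tr(A)λ + det(A) = λ² - 4λ - 6
λ² - 4λ - 6 = 0  ⇒  λ = (4 ± √((-4)² - 4·(-6)))/2 = (4 ± √(40))/2
  = 2 + √10,  2 - √10

λ = 2 + √10, 2 - √10  (≈ 5.162, -1.162)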